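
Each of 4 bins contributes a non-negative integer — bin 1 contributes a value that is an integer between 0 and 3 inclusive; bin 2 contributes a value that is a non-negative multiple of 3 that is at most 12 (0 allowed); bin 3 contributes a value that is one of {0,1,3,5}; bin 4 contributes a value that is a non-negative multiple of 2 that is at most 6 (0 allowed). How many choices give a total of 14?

21

The generating function for the choices is (1 + y + y^2 + y^3)·(1 + y^3 + y^6 + y^9 + y^12)·(1 + y + y^3 + y^5)·(1 + y^2 + y^4 + y^6); the count is [y^14].
(1 + y + y^2 + y^3) has coefficients 1,1,1,1 for degrees 0…3.
(1 + y^3 + y^6 + y^9 + y^12) has coefficients 1,0,0,1,0,0,1,0,0,1,0,0,1,0,0 for degrees 0…14.
Multiplying by (1 + y + y^3 + y^5) gives running coefficients 1,1,0,2,1,1,2,1,1,2,1,1,2,1,1 for degrees 0…14.
Finally multiplying by (1 + y^2 + y^4 + y^6), the product of all factors after the first has coefficients 1,1,1,3,2,4,4,5,4,6,5,5,6,5,5 for degrees 0…14.
[y^14] = 1·5 + 1·5 + 1·6 + 1·5 = 21.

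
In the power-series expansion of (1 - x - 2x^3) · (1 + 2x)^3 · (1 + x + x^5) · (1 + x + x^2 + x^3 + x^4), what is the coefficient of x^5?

(1 - x - 2x^3) has coefficients 1,-1,0,-2 for degrees 0…3.
(1 + 2x)^3 has coefficients 1,6,12,8,0,0 for degrees 0…5.
Multiplying by (1 + x + x^5) gives running coefficients 1,7,18,20,8,1 for degrees 0…5.
Finally multiplying by (1 + x + x^2 + x^3 + x^4), the product of all factors after the first has coefficients 1,8,26,46,54,54 for degrees 0…5.
[x^5] = 1·54 − 1·54 − 2·26 = -52.

-52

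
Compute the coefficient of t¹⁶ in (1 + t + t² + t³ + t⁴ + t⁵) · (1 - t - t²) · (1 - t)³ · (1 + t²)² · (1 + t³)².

-6

(1 + t + t² + t³ + t⁴ + t⁵) has coefficients 1,1,1,1,1,1 for degrees 0…5.
(1 - t - t²) has coefficients 1,-1,-1,0,0,0,0,0,0,0,0,0,0,0,0,0,0 for degrees 0…16.
Multiplying by (1 - t)³ gives running coefficients 1,-4,5,-1,-2,1,0,0,0,0,0,0,0,0,0,0,0 for degrees 0…16.
Multiplying by (1 + t²)² gives running coefficients 1,-4,7,-9,9,-5,1,1,-2,1,0,0,0,0,0,0,0 for degrees 0…16.
Finally multiplying by (1 + t³)², the product of all factors after the first has coefficients 1,-4,7,-7,1,9,-16,15,-5,-6,11,-9,3,1,-2,1,0 for degrees 0…16.
[t¹⁶] = 1·0 + 1·1 + 1·(-2) + 1·1 + 1·3 + 1·(-9) = -6.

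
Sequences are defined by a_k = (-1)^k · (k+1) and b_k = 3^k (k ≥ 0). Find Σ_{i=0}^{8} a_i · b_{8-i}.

3693

The convolution is the x^8 coefficient of A(x)B(x).
Σ = 1·6561 − 2·2187 + 3·729 − 4·243 + 5·81 − 6·27 + 7·9 − 8·3 + 9·1 = 3693.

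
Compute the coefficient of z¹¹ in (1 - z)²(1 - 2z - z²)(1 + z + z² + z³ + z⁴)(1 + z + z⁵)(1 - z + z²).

3

(1 - z)² has coefficients 1,-2,1 for degrees 0…2.
(1 - 2z - z²) has coefficients 1,-2,-1,0,0,0,0,0,0,0,0,0 for degrees 0…11.
Multiplying by (1 + z + z² + z³ + z⁴) gives running coefficients 1,-1,-2,-2,-2,-3,-1,0,0,0,0,0 for degrees 0…11.
Multiplying by (1 + z + z⁵) gives running coefficients 1,0,-3,-4,-4,-4,-5,-3,-2,-2,-3,-1 for degrees 0…11.
Finally multiplying by (1 - z + z²), the product of all factors after the first has coefficients 1,-1,-2,-1,-3,-4,-5,-2,-4,-3,-3,0 for degrees 0…11.
[z¹¹] = 1·0 − 2·(-3) + 1·(-3) = 3.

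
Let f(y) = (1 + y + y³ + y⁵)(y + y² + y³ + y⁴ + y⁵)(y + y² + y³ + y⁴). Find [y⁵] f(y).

(1 + y + y³ + y⁵) has coefficients 1,1,0,1,0,1 for degrees 0…5.
(y + y² + y³ + y⁴ + y⁵) has coefficients 0,1,1,1,1,1 for degrees 0…5.
Finally multiplying by (y + y² + y³ + y⁴), the product of all factors after the first has coefficients 0,0,1,2,3,4 for degrees 0…5.
[y⁵] = 1·4 + 1·3 + 1·1 + 1·0 = 8.

8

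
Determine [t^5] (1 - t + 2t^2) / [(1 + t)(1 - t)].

The denominator gives the recurrence a_n = a_(n−2) for n ≥ 3; the numerator fixes a_0 = 1, a_1 = -1, a_2 = 3.
Iterating: 1, -1, 3, -1, 3, -1, so a_5 = -1.

-1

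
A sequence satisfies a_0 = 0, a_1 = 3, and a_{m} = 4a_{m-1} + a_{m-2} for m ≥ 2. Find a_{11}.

5286867

The ordinary generating function has denominator 1 - 4x - x^2.
Iterating the recurrence: a_0,…,a_{11} = 0, 3, 12, 51, 216, 915, 3876, 16419, 69552, 294627, 1248060, 5286867.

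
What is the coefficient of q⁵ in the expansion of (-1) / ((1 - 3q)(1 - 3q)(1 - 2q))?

The denominator gives the recurrence a_n = 8a_(n−1) − 21a_(n−2) + 18a_(n−3) for n ≥ 3; the numerator fixes a_0 = -1, a_1 = -8, a_2 = -43.
Iterating: -1, -8, -43, -194, -793, -3044, so a_5 = -3044.

-3044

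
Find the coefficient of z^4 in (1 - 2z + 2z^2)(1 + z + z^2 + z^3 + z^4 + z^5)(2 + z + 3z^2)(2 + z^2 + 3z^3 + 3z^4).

(1 - 2z + 2z^2) has coefficients 1,-2,2 for degrees 0…2.
(1 + z + z^2 + z^3 + z^4 + z^5) has coefficients 1,1,1,1,1 for degrees 0…4.
Multiplying by (2 + z + 3z^2) gives running coefficients 2,3,6,6,6 for degrees 0…4.
Finally multiplying by (2 + z^2 + 3z^3 + 3z^4), the product of all factors after the first has coefficients 4,6,14,21,33 for degrees 0…4.
[z^4] = 1·33 − 2·21 + 2·14 = 19.

19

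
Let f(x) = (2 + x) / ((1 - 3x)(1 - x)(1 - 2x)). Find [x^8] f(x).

66332

Partial fractions give a closed form: a_n = (21/2)·3^n + (3/2)·1^n + (-10)·2^n.
At n = 8: a_8 = 66332.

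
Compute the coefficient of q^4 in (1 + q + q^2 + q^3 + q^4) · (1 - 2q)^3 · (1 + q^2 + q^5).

6

(1 + q + q^2 + q^3 + q^4) has coefficients 1,1,1,1,1 for degrees 0…4.
(1 - 2q)^3 has coefficients 1,-6,12,-8,0 for degrees 0…4.
Finally multiplying by (1 + q^2 + q^5), the product of all factors after the first has coefficients 1,-6,13,-14,12 for degrees 0…4.
[q^4] = 1·12 + 1·(-14) + 1·13 + 1·(-6) + 1·1 = 6.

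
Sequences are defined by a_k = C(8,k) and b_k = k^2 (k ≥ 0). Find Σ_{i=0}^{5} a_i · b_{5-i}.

699

Write out a_i and b_{5-i} for i = 0,…,5 and sum the products.
Σ = 1·25 + 8·16 + 28·9 + 56·4 + 70·1 + 56·0 = 699.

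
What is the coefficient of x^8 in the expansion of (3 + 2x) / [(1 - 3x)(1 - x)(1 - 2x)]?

Partial fractions give a closed form: a_n = (33/2)·3^n + (5/2)·1^n + (-16)·2^n.
At n = 8: a_8 = 104163.

104163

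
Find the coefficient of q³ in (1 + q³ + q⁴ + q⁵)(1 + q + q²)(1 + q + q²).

3

(1 + q³ + q⁴ + q⁵) has coefficients 1,0,0,1 for degrees 0…3.
(1 + q + q²) has coefficients 1,1,1,0 for degrees 0…3.
Finally multiplying by (1 + q + q²), the product of all factors after the first has coefficients 1,2,3,2 for degrees 0…3.
[q³] = 1·2 + 1·1 = 3.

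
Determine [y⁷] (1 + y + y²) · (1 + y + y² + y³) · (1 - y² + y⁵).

(1 + y + y²) has coefficients 1,1,1 for degrees 0…2.
(1 + y + y² + y³) has coefficients 1,1,1,1,0,0,0,0 for degrees 0…7.
Finally multiplying by (1 - y² + y⁵), the product of all factors after the first has coefficients 1,1,0,0,-1,0,1,1 for degrees 0…7.
[y⁷] = 1·1 + 1·1 + 1·0 = 2.

2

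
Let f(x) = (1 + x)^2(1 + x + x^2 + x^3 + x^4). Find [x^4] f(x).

4

(1 + x)^2 has coefficients 1,2,1 for degrees 0…2.
(1 + x + x^2 + x^3 + x^4) has coefficients 1,1,1,1,1 for degrees 0…4.
[x^4] = 1·1 + 2·1 + 1·1 = 4.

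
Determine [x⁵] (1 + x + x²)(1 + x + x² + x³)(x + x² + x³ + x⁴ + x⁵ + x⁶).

(1 + x + x²) has coefficients 1,1,1 for degrees 0…2.
(1 + x + x² + x³) has coefficients 1,1,1,1,0,0 for degrees 0…5.
Finally multiplying by (x + x² + x³ + x⁴ + x⁵ + x⁶), the product of all factors after the first has coefficients 0,1,2,3,4,4 for degrees 0…5.
[x⁵] = 1·4 + 1·4 + 1·3 = 11.

11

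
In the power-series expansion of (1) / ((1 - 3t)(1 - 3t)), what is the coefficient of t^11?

The denominator gives the recurrence a_n = 6a_(n−1) − 9a_(n−2) for n ≥ 2; the numerator fixes a_0 = 1, a_1 = 6.
Iterating: 1, 6, 27, 108, 405, 1458, 5103, 17496, 59049, 196830, 649539, 2125764, so a_11 = 2125764.

2125764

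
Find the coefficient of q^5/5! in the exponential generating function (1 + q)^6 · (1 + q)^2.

The EGF product rule gives c_5 = Σ_{k_1+k_2=5} C(5; k_1,k_2) · ∏ g_i(k_i), where (1+q)^6 gives the falling factorial (6)_k; (1+q)^2 gives the falling factorial (2)_k.
g_1(k) for k = 0…5: 1, 6, 30, 120, 360, 720.
g_2(k) for k = 0…5: 1, 2, 2, 0, 0, 0.
c_5 = Σ_k C(5,k)·g_1(k)·g_2(5−k) = 10·120·2 + 5·360·2 + 1·720·1 = 2400 + 3600 + 720 = 6720.

6720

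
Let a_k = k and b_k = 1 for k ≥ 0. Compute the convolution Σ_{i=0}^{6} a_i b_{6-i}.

The convolution is the t^6 coefficient of A(t)B(t).
Σ = 0·1 + 1·1 + 2·1 + 3·1 + 4·1 + 5·1 + 6·1 = 21.

21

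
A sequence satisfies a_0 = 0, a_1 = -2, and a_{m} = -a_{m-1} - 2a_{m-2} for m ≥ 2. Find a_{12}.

The ordinary generating function has denominator 1 + z + 2z^2.
Iterating the recurrence: a_0,…,a_{12} = 0, -2, 2, 2, -6, 2, 10, -14, -6, 34, -22, -46, 90.

90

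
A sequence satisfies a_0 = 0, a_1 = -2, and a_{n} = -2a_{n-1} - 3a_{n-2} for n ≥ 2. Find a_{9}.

The ordinary generating function has denominator 1 + 2x + 3x^2.
Iterating the recurrence: a_0,…,a_{9} = 0, -2, 4, -2, -8, 22, -20, -26, 112, -146.

-146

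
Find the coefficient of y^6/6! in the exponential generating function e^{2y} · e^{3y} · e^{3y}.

262144

The EGF product rule gives c_6 = Σ_{k_1+k_2+k_3=6} C(6; k_1,k_2,k_3) · ∏ g_i(k_i), where e^{2y} gives (2)^k; e^{3y} gives (3)^k; e^{3y} gives (3)^k.
g_1(k) for k = 0…6: 1, 2, 4, 8, 16, 32, 64.
g_2(k) for k = 0…6: 1, 3, 9, 27, 81, 243, 729.
g_3(k) for k = 0…6: 1, 3, 9, 27, 81, 243, 729.
First combine the last two factors: h(k) = Σ_j C(k,j)·g_2(j)·g_3(k−j) for k = 0…6: 1, 6, 36, 216, 1296, 7776, 46656.
c_6 = Σ_k C(6,k)·g_1(k)·h(6−k) = 1·1·46656 + 6·2·7776 + 15·4·1296 + 20·8·216 + 15·16·36 + 6·32·6 + 1·64·1 = 46656 + 93312 + 77760 + 34560 + 8640 + 1152 + 64 = 262144.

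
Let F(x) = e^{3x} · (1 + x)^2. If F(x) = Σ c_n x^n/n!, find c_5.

1593

The EGF product rule gives c_5 = Σ_{k_1+k_2=5} C(5; k_1,k_2) · ∏ g_i(k_i), where e^{3x} gives (3)^k; (1+x)^2 gives the falling factorial (2)_k.
g_1(k) for k = 0…5: 1, 3, 9, 27, 81, 243.
g_2(k) for k = 0…5: 1, 2, 2, 0, 0, 0.
c_5 = Σ_k C(5,k)·g_1(k)·g_2(5−k) = 10·27·2 + 5·81·2 + 1·243·1 = 540 + 810 + 243 = 1593.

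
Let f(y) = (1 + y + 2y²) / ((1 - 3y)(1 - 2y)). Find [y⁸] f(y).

29594

The denominator gives the recurrence a_n = 5a_(n−1) − 6a_(n−2) for n ≥ 3; the numerator fixes a_0 = 1, a_1 = 6, a_2 = 26.
Iterating: 1, 6, 26, 94, 314, 1006, 3146, 9694, 29594, so a_8 = 29594.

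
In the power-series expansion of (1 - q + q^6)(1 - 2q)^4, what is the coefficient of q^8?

24

(1 - q + q^6) has coefficients 1,-1,0,0,0,0,1 for degrees 0…6.
(1 - 2q)^4 has coefficients 1,-8,24,-32,16,0,0,0,0 for degrees 0…8.
[q^8] = 1·0 − 1·0 + 1·24 = 24.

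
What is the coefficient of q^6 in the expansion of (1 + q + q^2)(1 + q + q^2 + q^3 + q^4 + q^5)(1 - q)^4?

(1 + q + q^2) has coefficients 1,1,1 for degrees 0…2.
(1 + q + q^2 + q^3 + q^4 + q^5) has coefficients 1,1,1,1,1,1,0 for degrees 0…6.
Finally multiplying by (1 - q)^4, the product of all factors after the first has coefficients 1,-3,3,-1,0,0,-1 for degrees 0…6.
[q^6] = 1·(-1) + 1·0 + 1·0 = -1.

-1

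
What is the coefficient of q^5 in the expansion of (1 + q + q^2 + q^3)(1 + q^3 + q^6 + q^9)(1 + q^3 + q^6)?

(1 + q + q^2 + q^3) has coefficients 1,1,1,1 for degrees 0…3.
(1 + q^3 + q^6 + q^9) has coefficients 1,0,0,1,0,0 for degrees 0…5.
Finally multiplying by (1 + q^3 + q^6), the product of all factors after the first has coefficients 1,0,0,2,0,0 for degrees 0…5.
[q^5] = 1·0 + 1·0 + 1·2 + 1·0 = 2.

2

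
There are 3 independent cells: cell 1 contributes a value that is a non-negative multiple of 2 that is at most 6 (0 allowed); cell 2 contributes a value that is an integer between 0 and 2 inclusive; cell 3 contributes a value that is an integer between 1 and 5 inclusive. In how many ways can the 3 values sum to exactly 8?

The generating function for the choices is (1 + y² + y⁴ + y⁶)·(1 + y + y²)·(y + y² + y³ + y⁴ + y⁵); the count is [y⁸].
(1 + y² + y⁴ + y⁶) has coefficients 1,0,1,0,1,0,1 for degrees 0…6.
(1 + y + y²) has coefficients 1,1,1,0,0,0,0,0,0 for degrees 0…8.
Finally multiplying by (y + y² + y³ + y⁴ + y⁵), the product of all factors after the first has coefficients 0,1,2,3,3,3,2,1,0 for degrees 0…8.
[y⁸] = 1·0 + 1·2 + 1·3 + 1·2 = 7.

7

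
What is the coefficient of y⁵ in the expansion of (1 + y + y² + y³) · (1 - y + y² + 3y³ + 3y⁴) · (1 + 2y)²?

47

(1 + y + y² + y³) has coefficients 1,1,1,1 for degrees 0…3.
(1 - y + y² + 3y³ + 3y⁴) has coefficients 1,-1,1,3,3,0 for degrees 0…5.
Finally multiplying by (1 + 2y)², the product of all factors after the first has coefficients 1,3,1,3,19,24 for degrees 0…5.
[y⁵] = 1·24 + 1·19 + 1·3 + 1·1 = 47.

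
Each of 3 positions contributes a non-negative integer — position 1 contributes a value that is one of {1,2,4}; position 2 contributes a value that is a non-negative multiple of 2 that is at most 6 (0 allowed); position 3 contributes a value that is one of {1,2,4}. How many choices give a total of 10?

4

The generating function for the choices is (x + x^2 + x^4)·(1 + x^2 + x^4 + x^6)·(x + x^2 + x^4); the count is [x^10].
(x + x^2 + x^4) has coefficients 0,1,1,0,1 for degrees 0…4.
(1 + x^2 + x^4 + x^6) has coefficients 1,0,1,0,1,0,1,0,0,0,0 for degrees 0…10.
Finally multiplying by (x + x^2 + x^4), the product of all factors after the first has coefficients 0,1,1,1,2,1,2,1,2,0,1 for degrees 0…10.
[x^10] = 1·0 + 1·2 + 1·2 = 4.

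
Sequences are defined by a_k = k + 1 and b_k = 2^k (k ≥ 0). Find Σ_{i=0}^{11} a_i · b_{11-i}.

8178

The convolution is the x^11 coefficient of A(x)B(x).
Σ = 1·2048 + 2·1024 + 3·512 + 4·256 + 5·128 + 6·64 + 7·32 + 8·16 + 9·8 + 10·4 + 11·2 + 12·1 = 8178.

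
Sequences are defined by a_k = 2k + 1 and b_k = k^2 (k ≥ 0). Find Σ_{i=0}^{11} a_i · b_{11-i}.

Write out a_i and b_{11-i} for i = 0,…,11 and sum the products.
Σ = 1·121 + 3·100 + 5·81 + 7·64 + 9·49 + 11·36 + 13·25 + 15·16 + 17·9 + 19·4 + 21·1 + 23·0 = 2926.

2926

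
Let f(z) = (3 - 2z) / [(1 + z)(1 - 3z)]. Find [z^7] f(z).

3826

The denominator gives the recurrence a_n = 2a_(n−1) + 3a_(n−2) for n ≥ 3; the numerator fixes a_0 = 3, a_1 = 4, a_2 = 17.
Iterating: 3, 4, 17, 46, 143, 424, 1277, 3826, so a_7 = 3826.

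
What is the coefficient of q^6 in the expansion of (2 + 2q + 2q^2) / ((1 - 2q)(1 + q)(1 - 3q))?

4440

Partial fractions give a closed form: a_n = (-14/3)·2^n + (1/6)·(-1)^n + (13/2)·3^n.
At n = 6: a_6 = 4440.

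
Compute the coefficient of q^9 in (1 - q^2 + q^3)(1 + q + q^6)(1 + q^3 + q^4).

2

(1 - q^2 + q^3) has coefficients 1,0,-1,1 for degrees 0…3.
(1 + q + q^6) has coefficients 1,1,0,0,0,0,1,0,0,0 for degrees 0…9.
Finally multiplying by (1 + q^3 + q^4), the product of all factors after the first has coefficients 1,1,0,1,2,1,1,0,0,1 for degrees 0…9.
[q^9] = 1·1 − 1·0 + 1·1 = 2.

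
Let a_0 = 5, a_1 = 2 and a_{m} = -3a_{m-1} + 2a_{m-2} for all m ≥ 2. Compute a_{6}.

The ordinary generating function has denominator 1 + 3t - 2t^2.
Iterating the recurrence: a_0,…,a_{6} = 5, 2, 4, -8, 32, -112, 400.

400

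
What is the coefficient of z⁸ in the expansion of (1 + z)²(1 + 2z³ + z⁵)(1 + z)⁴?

32

(1 + z)² has coefficients 1,2,1 for degrees 0…2.
(1 + 2z³ + z⁵) has coefficients 1,0,0,2,0,1,0,0,0 for degrees 0…8.
Finally multiplying by (1 + z)⁴, the product of all factors after the first has coefficients 1,4,6,6,9,13,12,8,4 for degrees 0…8.
[z⁸] = 1·4 + 2·8 + 1·12 = 32.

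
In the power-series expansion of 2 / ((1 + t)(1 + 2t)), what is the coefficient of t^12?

16382

Partial fractions give a closed form: a_n = (-2)·(-1)^n + (4)·(-2)^n.
At n = 12: a_12 = 16382.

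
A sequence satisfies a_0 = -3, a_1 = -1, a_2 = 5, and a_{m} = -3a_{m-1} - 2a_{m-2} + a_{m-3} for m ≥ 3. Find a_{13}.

5004

The ordinary generating function has denominator 1 + 3y + 2y^2 - y^3.
Iterating the recurrence: a_0,…,a_{13} = -3, -1, 5, -16, 37, -74, 132, -211, 295, -331, 192, 381, -1858, 5004.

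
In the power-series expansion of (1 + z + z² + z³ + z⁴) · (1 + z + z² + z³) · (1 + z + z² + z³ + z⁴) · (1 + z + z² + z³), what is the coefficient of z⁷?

60

(1 + z + z² + z³ + z⁴) has coefficients 1,1,1,1,1 for degrees 0…4.
(1 + z + z² + z³) has coefficients 1,1,1,1,0,0,0,0 for degrees 0…7.
Multiplying by (1 + z + z² + z³ + z⁴) gives running coefficients 1,2,3,4,4,3,2,1 for degrees 0…7.
Finally multiplying by (1 + z + z² + z³), the product of all factors after the first has coefficients 1,3,6,10,13,14,13,10 for degrees 0…7.
[z⁷] = 1·10 + 1·13 + 1·14 + 1·13 + 1·10 = 60.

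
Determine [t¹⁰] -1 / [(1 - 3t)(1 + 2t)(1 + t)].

-27391

Partial fractions give a closed form: a_n = (-9/20)·3^n + (-4/5)·(-2)^n + (1/4)·(-1)^n.
At n = 10: a_10 = -27391.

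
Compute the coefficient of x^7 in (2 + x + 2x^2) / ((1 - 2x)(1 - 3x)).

The denominator gives the recurrence a_n = 5a_(n−1) − 6a_(n−2) for n ≥ 3; the numerator fixes a_0 = 2, a_1 = 11, a_2 = 45.
Iterating: 2, 11, 45, 159, 525, 1671, 5205, 15999, so a_7 = 15999.

15999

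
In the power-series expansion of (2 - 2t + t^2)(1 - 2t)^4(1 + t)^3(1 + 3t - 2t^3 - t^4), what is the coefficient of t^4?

(2 - 2t + t^2) has coefficients 2,-2,1 for degrees 0…2.
(1 - 2t)^4 has coefficients 1,-8,24,-32,16 for degrees 0…4.
Multiplying by (1 + t)^3 gives running coefficients 1,-5,3,17,-16 for degrees 0…4.
Finally multiplying by (1 + 3t - 2t^3 - t^4), the product of all factors after the first has coefficients 1,-2,-12,24,44 for degrees 0…4.
[t^4] = 2·44 − 2·24 + 1·(-12) = 28.

28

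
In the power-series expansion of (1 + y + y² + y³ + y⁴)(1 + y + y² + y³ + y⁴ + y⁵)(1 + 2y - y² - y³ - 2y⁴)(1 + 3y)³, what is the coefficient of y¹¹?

(1 + y + y² + y³ + y⁴) has coefficients 1,1,1,1,1 for degrees 0…4.
(1 + y + y² + y³ + y⁴ + y⁵) has coefficients 1,1,1,1,1,1,0,0,0,0,0,0 for degrees 0…11.
Multiplying by (1 + 2y - y² - y³ - 2y⁴) gives running coefficients 1,3,2,1,-1,-1,-2,-4,-3,-2,0,0 for degrees 0…11.
Finally multiplying by (1 + 3y)³, the product of all factors after the first has coefficients 1,12,56,127,143,71,-11,-76,-120,-191,-207,-135 for degrees 0…11.
[y¹¹] = 1·(-135) + 1·(-207) + 1·(-191) + 1·(-120) + 1·(-76) = -729.

-729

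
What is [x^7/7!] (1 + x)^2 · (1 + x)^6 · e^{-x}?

-7841

The EGF product rule gives c_7 = Σ_{k_1+k_2+k_3=7} C(7; k_1,k_2,k_3) · ∏ g_i(k_i), where (1+x)^2 gives the falling factorial (2)_k; (1+x)^6 gives the falling factorial (6)_k; e^{-x} gives (-1)^k.
g_1(k) for k = 0…7: 1, 2, 2, 0, 0, 0, 0, 0.
g_2(k) for k = 0…7: 1, 6, 30, 120, 360, 720, 720, 0.
g_3(k) for k = 0…7: 1, -1, 1, -1, 1, -1, 1, -1.
First combine the last two factors: h(k) = Σ_j C(k,j)·g_2(j)·g_3(k−j) for k = 0…7: 1, 5, 19, 47, 37, -151, -185, 1091.
c_7 = Σ_k C(7,k)·g_1(k)·h(7−k) = 1·1·1091 + 7·2·(-185) + 21·2·(-151) = 1091 − 2590 − 6342 = -7841.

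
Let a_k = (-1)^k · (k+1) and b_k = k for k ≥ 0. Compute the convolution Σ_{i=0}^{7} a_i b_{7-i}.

Write out a_i and b_{7-i} for i = 0,…,7 and sum the products.
Σ = 1·7 − 2·6 + 3·5 − 4·4 + 5·3 − 6·2 + 7·1 − 8·0 = 4.

4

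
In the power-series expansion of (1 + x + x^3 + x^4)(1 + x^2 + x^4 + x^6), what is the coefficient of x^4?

2

(1 + x + x^3 + x^4) has coefficients 1,1,0,1,1 for degrees 0…4.
(1 + x^2 + x^4 + x^6) has coefficients 1,0,1,0,1 for degrees 0…4.
[x^4] = 1·1 + 1·0 + 1·0 + 1·1 = 2.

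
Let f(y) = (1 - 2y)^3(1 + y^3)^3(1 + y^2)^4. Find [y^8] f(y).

(1 - 2y)^3 has coefficients 1,-6,12,-8 for degrees 0…3.
(1 + y^3)^3 has coefficients 1,0,0,3,0,0,3,0,0 for degrees 0…8.
Finally multiplying by (1 + y^2)^4, the product of all factors after the first has coefficients 1,0,4,3,6,12,7,18,13 for degrees 0…8.
[y^8] = 1·13 − 6·18 + 12·7 − 8·12 = -107.

-107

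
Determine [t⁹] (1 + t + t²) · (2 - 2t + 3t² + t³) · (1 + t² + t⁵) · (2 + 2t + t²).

16

(1 + t + t²) has coefficients 1,1,1 for degrees 0…2.
(2 - 2t + 3t² + t³) has coefficients 2,-2,3,1,0,0,0,0,0,0 for degrees 0…9.
Multiplying by (1 + t² + t⁵) gives running coefficients 2,-2,5,-1,3,3,-2,3,1,0 for degrees 0…9.
Finally multiplying by (2 + 2t + t²), the product of all factors after the first has coefficients 4,0,8,6,9,11,5,5,6,5 for degrees 0…9.
[t⁹] = 1·5 + 1·6 + 1·5 = 16.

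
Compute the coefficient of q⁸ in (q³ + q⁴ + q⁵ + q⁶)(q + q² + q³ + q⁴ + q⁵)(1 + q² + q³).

9

(q³ + q⁴ + q⁵ + q⁶) has coefficients 0,0,0,1,1,1,1 for degrees 0…6.
(q + q² + q³ + q⁴ + q⁵) has coefficients 0,1,1,1,1,1,0,0,0 for degrees 0…8.
Finally multiplying by (1 + q² + q³), the product of all factors after the first has coefficients 0,1,1,2,3,3,2,2,1 for degrees 0…8.
[q⁸] = 1·3 + 1·3 + 1·2 + 1·1 = 9.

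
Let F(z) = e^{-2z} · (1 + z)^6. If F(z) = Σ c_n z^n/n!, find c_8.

-5888

The EGF product rule gives c_8 = Σ_{k_1+k_2=8} C(8; k_1,k_2) · ∏ g_i(k_i), where e^{-2z} gives (-2)^k; (1+z)^6 gives the falling factorial (6)_k.
g_1(k) for k = 0…8: 1, -2, 4, -8, 16, -32, 64, -128, 256.
g_2(k) for k = 0…8: 1, 6, 30, 120, 360, 720, 720, 0, 0.
c_8 = Σ_k C(8,k)·g_1(k)·g_2(8−k) = 28·4·720 + 56·(-8)·720 + 70·16·360 + 56·(-32)·120 + 28·64·30 + 8·(-128)·6 + 1·256·1 = 80640 − 322560 + 403200 − 215040 + 53760 − 6144 + 256 = -5888.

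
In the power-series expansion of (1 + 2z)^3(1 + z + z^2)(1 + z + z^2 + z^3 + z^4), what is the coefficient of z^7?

(1 + 2z)^3 has coefficients 1,6,12,8 for degrees 0…3.
(1 + z + z^2) has coefficients 1,1,1,0,0,0,0,0 for degrees 0…7.
Finally multiplying by (1 + z + z^2 + z^3 + z^4), the product of all factors after the first has coefficients 1,2,3,3,3,2,1,0 for degrees 0…7.
[z^7] = 1·0 + 6·1 + 12·2 + 8·3 = 54.

54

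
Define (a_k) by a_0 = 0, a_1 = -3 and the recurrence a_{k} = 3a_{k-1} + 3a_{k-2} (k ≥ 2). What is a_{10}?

The ordinary generating function has denominator 1 - 3x - 3x^2.
Iterating the recurrence: a_0,…,a_{10} = 0, -3, -9, -36, -135, -513, -1944, -7371, -27945, -105948, -401679.

-401679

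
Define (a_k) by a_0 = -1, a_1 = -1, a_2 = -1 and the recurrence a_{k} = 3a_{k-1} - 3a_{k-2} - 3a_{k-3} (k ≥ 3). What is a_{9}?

The ordinary generating function has denominator 1 - 3y + 3y^2 + 3y^3.
Iterating the recurrence: a_0,…,a_{9} = -1, -1, -1, 3, 15, 39, 63, 27, -225, -945.

-945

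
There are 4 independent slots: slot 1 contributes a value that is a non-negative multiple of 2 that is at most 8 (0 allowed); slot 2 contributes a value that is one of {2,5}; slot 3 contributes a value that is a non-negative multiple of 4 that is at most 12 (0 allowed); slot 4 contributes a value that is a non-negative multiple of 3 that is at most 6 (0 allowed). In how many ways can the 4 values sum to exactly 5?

2

The generating function for the choices is (1 + x² + x⁴ + x⁶ + x⁸)·(x² + x⁵)·(1 + x⁴ + x⁸ + x¹²)·(1 + x³ + x⁶); the count is [x⁵].
(1 + x² + x⁴ + x⁶ + x⁸) has coefficients 1,0,1,0,1,0 for degrees 0…5.
(x² + x⁵) has coefficients 0,0,1,0,0,1 for degrees 0…5.
Multiplying by (1 + x⁴ + x⁸ + x¹²) gives running coefficients 0,0,1,0,0,1 for degrees 0…5.
Finally multiplying by (1 + x³ + x⁶), the product of all factors after the first has coefficients 0,0,1,0,0,2 for degrees 0…5.
[x⁵] = 1·2 + 1·0 + 1·0 = 2.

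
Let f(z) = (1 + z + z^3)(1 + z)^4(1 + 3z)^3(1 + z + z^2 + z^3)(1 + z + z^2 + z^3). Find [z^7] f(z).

6667

(1 + z + z^3) has coefficients 1,1,0,1 for degrees 0…3.
(1 + z)^4 has coefficients 1,4,6,4,1,0,0,0 for degrees 0…7.
Multiplying by (1 + 3z)^3 gives running coefficients 1,13,69,193,307,279,135,27 for degrees 0…7.
Multiplying by (1 + z + z^2 + z^3) gives running coefficients 1,14,83,276,582,848,914,748 for degrees 0…7.
Finally multiplying by (1 + z + z^2 + z^3), the product of all factors after the first has coefficients 1,15,98,374,955,1789,2620,3092 for degrees 0…7.
[z^7] = 1·3092 + 1·2620 + 1·955 = 6667.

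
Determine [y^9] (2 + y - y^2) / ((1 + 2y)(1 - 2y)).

The denominator gives the recurrence a_n = 4a_(n−2) for n ≥ 3; the numerator fixes a_0 = 2, a_1 = 1, a_2 = 7.
Iterating: 2, 1, 7, 4, 28, 16, 112, 64, 448, 256, so a_9 = 256.

256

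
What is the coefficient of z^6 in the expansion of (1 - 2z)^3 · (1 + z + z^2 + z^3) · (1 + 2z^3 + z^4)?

-3

(1 - 2z)^3 has coefficients 1,-6,12,-8 for degrees 0…3.
(1 + z + z^2 + z^3) has coefficients 1,1,1,1,0,0,0 for degrees 0…6.
Finally multiplying by (1 + 2z^3 + z^4), the product of all factors after the first has coefficients 1,1,1,3,3,3,3 for degrees 0…6.
[z^6] = 1·3 − 6·3 + 12·3 − 8·3 = -3.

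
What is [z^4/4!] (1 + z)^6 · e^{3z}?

4149

The EGF product rule gives c_4 = Σ_{k_1+k_2=4} C(4; k_1,k_2) · ∏ g_i(k_i), where (1+z)^6 gives the falling factorial (6)_k; e^{3z} gives (3)^k.
g_1(k) for k = 0…4: 1, 6, 30, 120, 360.
g_2(k) for k = 0…4: 1, 3, 9, 27, 81.
c_4 = Σ_k C(4,k)·g_1(k)·g_2(4−k) = 1·1·81 + 4·6·27 + 6·30·9 + 4·120·3 + 1·360·1 = 81 + 648 + 1620 + 1440 + 360 = 4149.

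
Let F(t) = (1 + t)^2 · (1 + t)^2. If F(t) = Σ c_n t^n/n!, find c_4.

24

The EGF product rule gives c_4 = Σ_{k_1+k_2=4} C(4; k_1,k_2) · ∏ g_i(k_i), where (1+t)^2 gives the falling factorial (2)_k; (1+t)^2 gives the falling factorial (2)_k.
g_1(k) for k = 0…4: 1, 2, 2, 0, 0.
g_2(k) for k = 0…4: 1, 2, 2, 0, 0.
c_4 = Σ_k C(4,k)·g_1(k)·g_2(4−k) = 6·2·2 = 24.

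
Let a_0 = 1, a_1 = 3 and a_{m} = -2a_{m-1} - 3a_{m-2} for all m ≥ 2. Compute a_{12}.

2169

The ordinary generating function has denominator 1 + 2q + 3q^2.
Iterating the recurrence: a_0,…,a_{12} = 1, 3, -9, 9, 9, -45, 63, 9, -207, 387, -153, -855, 2169.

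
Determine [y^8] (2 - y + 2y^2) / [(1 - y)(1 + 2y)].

513

The denominator gives the recurrence a_n = −a_(n−1) + 2a_(n−2) for n ≥ 3; the numerator fixes a_0 = 2, a_1 = -3, a_2 = 9.
Iterating: 2, -3, 9, -15, 33, -63, 129, -255, 513, so a_8 = 513.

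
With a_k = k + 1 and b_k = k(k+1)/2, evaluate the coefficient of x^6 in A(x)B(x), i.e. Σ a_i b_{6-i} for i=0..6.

126

Write out a_i and b_{6-i} for i = 0,…,6 and sum the products.
Σ = 1·21 + 2·15 + 3·10 + 4·6 + 5·3 + 6·1 + 7·0 = 126.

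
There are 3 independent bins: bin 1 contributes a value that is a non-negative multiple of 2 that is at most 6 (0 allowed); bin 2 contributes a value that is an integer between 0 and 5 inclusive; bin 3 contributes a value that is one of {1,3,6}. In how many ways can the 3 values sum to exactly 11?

The generating function for the choices is (1 + q^2 + q^4 + q^6)·(1 + q + q^2 + q^3 + q^4 + q^5)·(q + q^3 + q^6); the count is [q^11].
(1 + q^2 + q^4 + q^6) has coefficients 1,0,1,0,1,0,1 for degrees 0…6.
(1 + q + q^2 + q^3 + q^4 + q^5) has coefficients 1,1,1,1,1,1,0,0,0,0,0,0 for degrees 0…11.
Finally multiplying by (q + q^3 + q^6), the product of all factors after the first has coefficients 0,1,1,2,2,2,3,2,2,1,1,1 for degrees 0…11.
[q^11] = 1·1 + 1·1 + 1·2 + 1·2 = 6.

6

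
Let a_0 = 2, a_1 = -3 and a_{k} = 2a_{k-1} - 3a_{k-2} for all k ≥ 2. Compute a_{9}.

The ordinary generating function has denominator 1 - 2z + 3z^2.
Iterating the recurrence: a_0,…,a_{9} = 2, -3, -12, -15, 6, 57, 96, 21, -246, -555.

-555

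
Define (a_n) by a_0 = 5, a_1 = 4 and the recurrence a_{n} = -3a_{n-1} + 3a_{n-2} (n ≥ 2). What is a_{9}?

1539

The ordinary generating function has denominator 1 + 3t - 3t^2.
Iterating the recurrence: a_0,…,a_{9} = 5, 4, 3, 3, 0, 9, -27, 108, -405, 1539.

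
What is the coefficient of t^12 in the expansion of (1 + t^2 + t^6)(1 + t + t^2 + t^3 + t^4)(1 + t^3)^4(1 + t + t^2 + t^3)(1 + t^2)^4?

(1 + t^2 + t^6) has coefficients 1,0,1,0,0,0,1 for degrees 0…6.
(1 + t + t^2 + t^3 + t^4) has coefficients 1,1,1,1,1,0,0,0,0,0,0,0,0 for degrees 0…12.
Multiplying by (1 + t^3)^4 gives running coefficients 1,1,1,5,5,4,10,10,6,10,10,4,5 for degrees 0…12.
Multiplying by (1 + t + t^2 + t^3) gives running coefficients 1,2,3,8,12,15,24,29,30,36,36,30,29 for degrees 0…12.
Finally multiplying by (1 + t^2)^4, the product of all factors after the first has coefficients 1,2,7,16,30,59,94,145,211,276,351,416,461 for degrees 0…12.
[t^12] = 1·461 + 1·351 + 1·94 = 906.

906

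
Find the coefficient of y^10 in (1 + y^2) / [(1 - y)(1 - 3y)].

The denominator gives the recurrence a_n = 4a_(n−1) − 3a_(n−2) for n ≥ 3; the numerator fixes a_0 = 1, a_1 = 4, a_2 = 14.
Iterating: 1, 4, 14, 44, 134, 404, 1214, 3644, 10934, 32804, 98414, so a_10 = 98414.

98414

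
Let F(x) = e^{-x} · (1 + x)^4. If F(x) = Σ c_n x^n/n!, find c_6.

37

The EGF product rule gives c_6 = Σ_{k_1+k_2=6} C(6; k_1,k_2) · ∏ g_i(k_i), where e^{-x} gives (-1)^k; (1+x)^4 gives the falling factorial (4)_k.
g_1(k) for k = 0…6: 1, -1, 1, -1, 1, -1, 1.
g_2(k) for k = 0…6: 1, 4, 12, 24, 24, 0, 0.
c_6 = Σ_k C(6,k)·g_1(k)·g_2(6−k) = 15·1·24 + 20·(-1)·24 + 15·1·12 + 6·(-1)·4 + 1·1·1 = 360 − 480 + 180 − 24 + 1 = 37.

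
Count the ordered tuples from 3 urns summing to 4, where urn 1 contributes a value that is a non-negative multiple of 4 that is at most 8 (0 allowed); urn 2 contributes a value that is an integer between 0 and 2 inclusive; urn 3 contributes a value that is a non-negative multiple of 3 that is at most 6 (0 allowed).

2

The generating function for the choices is (1 + y^4 + y^8)·(1 + y + y^2)·(1 + y^3 + y^6); the count is [y^4].
(1 + y^4 + y^8) has coefficients 1,0,0,0,1 for degrees 0…4.
(1 + y + y^2) has coefficients 1,1,1,0,0 for degrees 0…4.
Finally multiplying by (1 + y^3 + y^6), the product of all factors after the first has coefficients 1,1,1,1,1 for degrees 0…4.
[y^4] = 1·1 + 1·1 = 2.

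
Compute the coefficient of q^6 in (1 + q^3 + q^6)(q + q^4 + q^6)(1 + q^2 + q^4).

3

(1 + q^3 + q^6) has coefficients 1,0,0,1,0,0,1 for degrees 0…6.
(q + q^4 + q^6) has coefficients 0,1,0,0,1,0,1 for degrees 0…6.
Finally multiplying by (1 + q^2 + q^4), the product of all factors after the first has coefficients 0,1,0,1,1,1,2 for degrees 0…6.
[q^6] = 1·2 + 1·1 + 1·0 = 3.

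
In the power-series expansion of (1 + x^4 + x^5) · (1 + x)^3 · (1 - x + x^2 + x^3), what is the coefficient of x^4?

(1 + x^4 + x^5) has coefficients 1,0,0,0,1 for degrees 0…4.
(1 + x)^3 has coefficients 1,3,3,1,0 for degrees 0…4.
Finally multiplying by (1 - x + x^2 + x^3), the product of all factors after the first has coefficients 1,2,1,2,5 for degrees 0…4.
[x^4] = 1·5 + 1·1 = 6.

6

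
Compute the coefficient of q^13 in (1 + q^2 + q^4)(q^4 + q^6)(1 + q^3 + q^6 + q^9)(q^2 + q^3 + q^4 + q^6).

(1 + q^2 + q^4) has coefficients 1,0,1,0,1 for degrees 0…4.
(q^4 + q^6) has coefficients 0,0,0,0,1,0,1,0,0,0,0,0,0,0 for degrees 0…13.
Multiplying by (1 + q^3 + q^6 + q^9) gives running coefficients 0,0,0,0,1,0,1,1,0,1,1,0,1,1 for degrees 0…13.
Finally multiplying by (q^2 + q^3 + q^4 + q^6), the product of all factors after the first has coefficients 0,0,0,0,0,0,1,1,2,2,3,2,3,3 for degrees 0…13.
[q^13] = 1·3 + 1·2 + 1·2 = 7.

7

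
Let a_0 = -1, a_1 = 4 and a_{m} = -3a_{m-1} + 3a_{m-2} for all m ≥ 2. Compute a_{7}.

The ordinary generating function has denominator 1 + 3t - 3t^2.
Iterating the recurrence: a_0,…,a_{7} = -1, 4, -15, 57, -216, 819, -3105, 11772.

11772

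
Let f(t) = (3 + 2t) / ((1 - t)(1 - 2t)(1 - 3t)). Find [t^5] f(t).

3500

Partial fractions give a closed form: a_n = (5/2)·1^n + (-16)·2^n + (33/2)·3^n.
At n = 5: a_5 = 3500.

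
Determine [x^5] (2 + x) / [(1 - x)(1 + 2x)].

-31

The denominator gives the recurrence a_n = −a_(n−1) + 2a_(n−2) for n ≥ 2; the numerator fixes a_0 = 2, a_1 = -1.
Iterating: 2, -1, 5, -7, 17, -31, so a_5 = -31.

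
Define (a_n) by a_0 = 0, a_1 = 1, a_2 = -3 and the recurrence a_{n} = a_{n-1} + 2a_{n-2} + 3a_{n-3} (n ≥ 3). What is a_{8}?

-165

The ordinary generating function has denominator 1 - x - 2x^2 - 3x^3.
Iterating the recurrence: a_0,…,a_{8} = 0, 1, -3, -1, -4, -15, -26, -68, -165.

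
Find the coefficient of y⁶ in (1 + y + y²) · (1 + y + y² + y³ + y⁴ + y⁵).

2

(1 + y + y²) has coefficients 1,1,1 for degrees 0…2.
(1 + y + y² + y³ + y⁴ + y⁵) has coefficients 1,1,1,1,1,1,0 for degrees 0…6.
[y⁶] = 1·0 + 1·1 + 1·1 = 2.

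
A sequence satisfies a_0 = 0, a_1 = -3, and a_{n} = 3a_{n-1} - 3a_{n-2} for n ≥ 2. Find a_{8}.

243

The ordinary generating function has denominator 1 - 3x + 3x^2.
Iterating the recurrence: a_0,…,a_{8} = 0, -3, -9, -18, -27, -27, 0, 81, 243.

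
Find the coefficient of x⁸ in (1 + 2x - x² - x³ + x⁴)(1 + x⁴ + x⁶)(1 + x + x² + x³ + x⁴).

5

(1 + 2x - x² - x³ + x⁴) has coefficients 1,2,-1,-1,1 for degrees 0…4.
(1 + x⁴ + x⁶) has coefficients 1,0,0,0,1,0,1,0,0 for degrees 0…8.
Finally multiplying by (1 + x + x² + x³ + x⁴), the product of all factors after the first has coefficients 1,1,1,1,2,1,2,2,2 for degrees 0…8.
[x⁸] = 1·2 + 2·2 − 1·2 − 1·1 + 1·2 = 5.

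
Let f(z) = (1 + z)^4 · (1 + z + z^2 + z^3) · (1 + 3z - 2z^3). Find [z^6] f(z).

(1 + z)^4 has coefficients 1,4,6,4,1 for degrees 0…4.
(1 + z + z^2 + z^3) has coefficients 1,1,1,1,0,0,0 for degrees 0…6.
Finally multiplying by (1 + 3z - 2z^3), the product of all factors after the first has coefficients 1,4,4,2,1,-2,-2 for degrees 0…6.
[z^6] = 1·(-2) + 4·(-2) + 6·1 + 4·2 + 1·4 = 8.

8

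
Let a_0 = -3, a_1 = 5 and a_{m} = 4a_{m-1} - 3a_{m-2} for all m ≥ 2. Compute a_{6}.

The ordinary generating function has denominator 1 - 4z + 3z^2.
Iterating the recurrence: a_0,…,a_{6} = -3, 5, 29, 101, 317, 965, 2909.

2909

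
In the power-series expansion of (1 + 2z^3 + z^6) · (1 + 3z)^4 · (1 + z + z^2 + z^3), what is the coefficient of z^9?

553

(1 + 2z^3 + z^6) has coefficients 1,0,0,2,0,0,1 for degrees 0…6.
(1 + 3z)^4 has coefficients 1,12,54,108,81,0,0,0,0,0 for degrees 0…9.
Finally multiplying by (1 + z + z^2 + z^3), the product of all factors after the first has coefficients 1,13,67,175,255,243,189,81,0,0 for degrees 0…9.
[z^9] = 1·0 + 2·189 + 1·175 = 553.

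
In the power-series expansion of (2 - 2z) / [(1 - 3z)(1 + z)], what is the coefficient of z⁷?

2186

The denominator gives the recurrence a_n = 2a_(n−1) + 3a_(n−2) for n ≥ 2; the numerator fixes a_0 = 2, a_1 = 2.
Iterating: 2, 2, 10, 26, 82, 242, 730, 2186, so a_7 = 2186.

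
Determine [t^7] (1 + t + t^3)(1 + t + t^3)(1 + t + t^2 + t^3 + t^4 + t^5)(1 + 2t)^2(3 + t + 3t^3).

(1 + t + t^3) has coefficients 1,1,0,1 for degrees 0…3.
(1 + t + t^3) has coefficients 1,1,0,1,0,0,0,0 for degrees 0…7.
Multiplying by (1 + t + t^2 + t^3 + t^4 + t^5) gives running coefficients 1,2,2,3,3,3,2,1 for degrees 0…7.
Multiplying by (1 + 2t)^2 gives running coefficients 1,6,14,19,23,27,26,21 for degrees 0…7.
Finally multiplying by (3 + t + 3t^3), the product of all factors after the first has coefficients 3,19,48,74,106,146,162,158 for degrees 0…7.
[t^7] = 1·158 + 1·162 + 1·106 = 426.

426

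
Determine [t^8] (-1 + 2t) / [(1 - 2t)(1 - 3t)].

The denominator gives the recurrence a_n = 5a_(n−1) − 6a_(n−2) for n ≥ 3; the numerator fixes a_0 = -1, a_1 = -3, a_2 = -9.
Iterating: -1, -3, -9, -27, -81, -243, -729, -2187, -6561, so a_8 = -6561.

-6561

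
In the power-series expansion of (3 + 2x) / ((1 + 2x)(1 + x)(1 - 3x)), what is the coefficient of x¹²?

Partial fractions give a closed form: a_n = (8/5)·(-2)^n + (-1/4)·(-1)^n + (33/20)·3^n.
At n = 12: a_12 = 883431.

883431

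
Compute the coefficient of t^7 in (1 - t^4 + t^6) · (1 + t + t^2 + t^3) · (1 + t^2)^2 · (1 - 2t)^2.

(1 - t^4 + t^6) has coefficients 1,0,0,0,-1,0,1 for degrees 0…6.
(1 + t + t^2 + t^3) has coefficients 1,1,1,1,0,0,0,0 for degrees 0…7.
Multiplying by (1 + t^2)^2 gives running coefficients 1,1,3,3,3,3,1,1 for degrees 0…7.
Finally multiplying by (1 - 2t)^2, the product of all factors after the first has coefficients 1,-3,3,-5,3,3,1,9 for degrees 0…7.
[t^7] = 1·9 − 1·(-5) + 1·(-3) = 11.

11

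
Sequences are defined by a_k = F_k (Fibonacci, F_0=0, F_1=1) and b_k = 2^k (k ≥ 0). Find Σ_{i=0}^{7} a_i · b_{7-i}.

This is [x^7] in the product of the two ordinary generating functions.
Σ = 0·128 + 1·64 + 1·32 + 2·16 + 3·8 + 5·4 + 8·2 + 13·1 = 201.

201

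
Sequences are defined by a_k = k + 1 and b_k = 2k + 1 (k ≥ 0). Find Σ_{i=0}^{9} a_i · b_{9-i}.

This is [x^9] in the product of the two ordinary generating functions.
Σ = 1·19 + 2·17 + 3·15 + 4·13 + 5·11 + 6·9 + 7·7 + 8·5 + 9·3 + 10·1 = 385.

385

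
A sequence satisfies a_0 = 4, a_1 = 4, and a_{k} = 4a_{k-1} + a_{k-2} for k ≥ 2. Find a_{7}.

The ordinary generating function has denominator 1 - 4z - z^2.
Iterating the recurrence: a_0,…,a_{7} = 4, 4, 20, 84, 356, 1508, 6388, 27060.

27060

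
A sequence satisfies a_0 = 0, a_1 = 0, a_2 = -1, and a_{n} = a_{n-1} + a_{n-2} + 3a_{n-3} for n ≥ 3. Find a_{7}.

The ordinary generating function has denominator 1 - q - q^2 - 3q^3.
Iterating the recurrence: a_0,…,a_{7} = 0, 0, -1, -1, -2, -6, -11, -23.

-23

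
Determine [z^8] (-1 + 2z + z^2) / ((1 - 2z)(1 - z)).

126

The denominator gives the recurrence a_n = 3a_(n−1) − 2a_(n−2) for n ≥ 3; the numerator fixes a_0 = -1, a_1 = -1, a_2 = 0.
Iterating: -1, -1, 0, 2, 6, 14, 30, 62, 126, so a_8 = 126.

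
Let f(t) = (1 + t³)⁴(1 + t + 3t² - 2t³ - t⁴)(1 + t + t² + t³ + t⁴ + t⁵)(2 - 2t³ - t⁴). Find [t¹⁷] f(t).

(1 + t³)⁴ has coefficients 1,0,0,4,0,0,6,0,0,4,0,0,1 for degrees 0…12.
(1 + t + 3t² - 2t³ - t⁴) has coefficients 1,1,3,-2,-1,0,0,0,0,0,0,0,0,0,0,0,0,0 for degrees 0…17.
Multiplying by (1 + t + t² + t³ + t⁴ + t⁵) gives running coefficients 1,2,5,3,2,2,1,0,-3,-1,0,0,0,0,0,0,0,0 for degrees 0…17.
Finally multiplying by (2 - 2t³ - t⁴), the product of all factors after the first has coefficients 2,4,10,4,-1,-8,-9,-7,-12,-6,-1,6,5,1,0,0,0,0 for degrees 0…17.
[t¹⁷] = 1·0 + 4·0 + 6·6 + 4·(-12) + 1·(-8) = -20.

-20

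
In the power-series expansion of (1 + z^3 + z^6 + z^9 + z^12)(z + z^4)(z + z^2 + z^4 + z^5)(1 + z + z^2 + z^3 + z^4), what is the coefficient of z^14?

(1 + z^3 + z^6 + z^9 + z^12) has coefficients 1,0,0,1,0,0,1,0,0,1,0,0,1 for degrees 0…12.
(z + z^4) has coefficients 0,1,0,0,1,0,0,0,0,0,0,0,0,0,0 for degrees 0…14.
Multiplying by (z + z^2 + z^4 + z^5) gives running coefficients 0,0,1,1,0,2,2,0,1,1,0,0,0,0,0 for degrees 0…14.
Finally multiplying by (1 + z + z^2 + z^3 + z^4), the product of all factors after the first has coefficients 0,0,1,2,2,4,6,5,5,6,4,2,2,1,0 for degrees 0…14.
[z^14] = 1·0 + 1·2 + 1·5 + 1·4 + 1·1 = 12.

12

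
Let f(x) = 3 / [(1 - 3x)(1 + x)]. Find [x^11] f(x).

398580

The denominator gives the recurrence a_n = 2a_(n−1) + 3a_(n−2) for n ≥ 2; the numerator fixes a_0 = 3, a_1 = 6.
Iterating: 3, 6, 21, 60, 183, 546, 1641, 4920, 14763, 44286, 132861, 398580, so a_11 = 398580.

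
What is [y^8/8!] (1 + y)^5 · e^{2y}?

336896

The EGF product rule gives c_8 = Σ_{k_1+k_2=8} C(8; k_1,k_2) · ∏ g_i(k_i), where (1+y)^5 gives the falling factorial (5)_k; e^{2y} gives (2)^k.
g_1(k) for k = 0…8: 1, 5, 20, 60, 120, 120, 0, 0, 0.
g_2(k) for k = 0…8: 1, 2, 4, 8, 16, 32, 64, 128, 256.
c_8 = Σ_k C(8,k)·g_1(k)·g_2(8−k) = 1·1·256 + 8·5·128 + 28·20·64 + 56·60·32 + 70·120·16 + 56·120·8 = 256 + 5120 + 35840 + 107520 + 134400 + 53760 = 336896.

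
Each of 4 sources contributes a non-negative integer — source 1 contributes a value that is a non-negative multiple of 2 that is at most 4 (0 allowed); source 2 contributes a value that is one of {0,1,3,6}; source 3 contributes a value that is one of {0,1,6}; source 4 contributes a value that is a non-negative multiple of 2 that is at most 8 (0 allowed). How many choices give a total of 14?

The generating function for the choices is (1 + t^2 + t^4)·(1 + t + t^3 + t^6)·(1 + t + t^6)·(1 + t^2 + t^4 + t^6 + t^8); the count is [t^14].
(1 + t^2 + t^4) has coefficients 1,0,1,0,1 for degrees 0…4.
(1 + t + t^3 + t^6) has coefficients 1,1,0,1,0,0,1,0,0,0,0,0,0,0,0 for degrees 0…14.
Multiplying by (1 + t + t^6) gives running coefficients 1,2,1,1,1,0,2,2,0,1,0,0,1,0,0 for degrees 0…14.
Finally multiplying by (1 + t^2 + t^4 + t^6 + t^8), the product of all factors after the first has coefficients 1,2,2,3,3,3,5,5,5,6,4,4,4,3,3 for degrees 0…14.
[t^14] = 1·3 + 1·4 + 1·4 = 11.

11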